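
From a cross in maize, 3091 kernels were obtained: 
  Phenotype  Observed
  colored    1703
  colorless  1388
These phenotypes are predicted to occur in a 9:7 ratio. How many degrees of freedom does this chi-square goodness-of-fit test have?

A goodness-of-fit test with 2 phenotype classes has df = 2 − 1 = 1.

1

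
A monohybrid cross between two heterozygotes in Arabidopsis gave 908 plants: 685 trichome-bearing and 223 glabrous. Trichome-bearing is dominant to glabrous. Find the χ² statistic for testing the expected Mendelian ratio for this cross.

0.094

For a monohybrid cross between heterozygotes with complete dominance, the expected phenotypic ratio is 3:1.
The 3:1 ratio has 4 parts, so with N = 908 the expected counts are:
  trichome-bearing: 908 × 3/4 = 681
  glabrous: 908 × 1/4 = 227
χ² = Σ (O − E)² / E
  trichome-bearing: (685 − 681)² / 681 = 0.0235
  glabrous: (223 − 227)² / 227 = 0.0705
χ² = 0.0235 + 0.0705 = 0.094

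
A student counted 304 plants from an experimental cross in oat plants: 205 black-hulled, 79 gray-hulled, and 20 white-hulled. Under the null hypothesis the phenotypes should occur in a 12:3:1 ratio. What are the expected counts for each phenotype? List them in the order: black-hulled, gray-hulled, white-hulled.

228, 57, 19

Under the 12:3:1 hypothesis (Σ ratio = 16, N = 304):
  black-hulled: 304 × 12/16 = 228
  gray-hulled: 304 × 3/16 = 57
  white-hulled: 304 × 1/16 = 19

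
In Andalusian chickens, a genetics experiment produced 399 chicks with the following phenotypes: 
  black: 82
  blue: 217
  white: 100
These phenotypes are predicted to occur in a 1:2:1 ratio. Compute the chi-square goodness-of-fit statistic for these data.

4.694

Under the 1:2:1 hypothesis (Σ ratio = 4, N = 399):
  black: 399 × 1/4 = 99.75
  blue: 399 × 2/4 = 199.5
  white: 399 × 1/4 = 99.75
χ² = Σ (O − E)² / E
  black: (82 − 99.75)² / 99.75 = 3.1585
  blue: (217 − 199.5)² / 199.5 = 1.5351
  white: (100 − 99.75)² / 99.75 = 0.0006
χ² = 3.1585 + 1.5351 + 0.0006 = 4.6942 ≈ 4.694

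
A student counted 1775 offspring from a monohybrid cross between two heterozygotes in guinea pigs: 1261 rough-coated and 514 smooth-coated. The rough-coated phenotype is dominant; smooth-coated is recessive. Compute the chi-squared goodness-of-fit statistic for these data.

14.828

For a monohybrid cross between heterozygotes with complete dominance, the expected phenotypic ratio is 3:1.
Under the 3:1 hypothesis (Σ ratio = 4, N = 1775):
  rough-coated: 1775 × 3/4 = 1331.25
  smooth-coated: 1775 × 1/4 = 443.75
χ² = Σ (O − E)² / E
  rough-coated: (1261 − 1331.25)² / 1331.25 = 3.7071
  smooth-coated: (514 − 443.75)² / 443.75 = 11.1213
χ² = 3.7071 + 11.1213 = 14.8284 ≈ 14.828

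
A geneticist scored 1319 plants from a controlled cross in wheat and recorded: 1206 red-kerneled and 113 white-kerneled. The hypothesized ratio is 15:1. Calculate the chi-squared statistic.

Total ratio parts = 16. Expected numbers out of 1319:
  red-kerneled: 1319 × 15/16 = 1236.5625
  white-kerneled: 1319 × 1/16 = 82.4375
χ² = Σ (O − E)² / E
  red-kerneled: (1206 − 1236.5625)² / 1236.5625 = 0.7554
  white-kerneled: (113 − 82.4375)² / 82.4375 = 11.3306
χ² = 0.7554 + 11.3306 = 12.086

12.086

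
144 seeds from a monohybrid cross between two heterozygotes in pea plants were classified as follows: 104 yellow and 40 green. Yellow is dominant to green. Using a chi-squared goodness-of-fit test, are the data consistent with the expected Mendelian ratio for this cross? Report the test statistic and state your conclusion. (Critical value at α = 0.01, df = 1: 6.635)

0.593; consistent

For a monohybrid cross between heterozygotes with complete dominance, the expected phenotypic ratio is 3:1.
Total ratio parts = 4. Expected numbers out of 144:
  yellow: 144 × 3/4 = 108
  green: 144 × 1/4 = 36
χ² = Σ (O − E)² / E
  yellow: (104 − 108)² / 108 = 0.1481
  green: (40 − 36)² / 36 = 0.4444
χ² = 0.1481 + 0.4444 = 0.5925 ≈ 0.593
Degrees of freedom = 2 − 1 = 1; critical value at α = 0.01 is 6.635.
Since 0.593 < 6.635, we fail to reject the null hypothesis — the data are consistent with the 3:1 ratio.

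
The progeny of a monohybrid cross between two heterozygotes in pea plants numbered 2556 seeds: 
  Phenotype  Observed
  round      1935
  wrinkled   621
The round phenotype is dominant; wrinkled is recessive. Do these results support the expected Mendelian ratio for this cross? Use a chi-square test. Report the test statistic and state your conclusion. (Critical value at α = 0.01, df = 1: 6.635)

0.676; consistent

For a monohybrid cross between heterozygotes with complete dominance, the expected phenotypic ratio is 3:1.
Under the 3:1 hypothesis (Σ ratio = 4, N = 2556):
  round: 2556 × 3/4 = 1917
  wrinkled: 2556 × 1/4 = 639
χ² = Σ (O − E)² / E
  round: (1935 − 1917)² / 1917 = 0.1690
  wrinkled: (621 − 639)² / 639 = 0.5070
χ² = 0.1690 + 0.5070 = 0.676
Degrees of freedom = 2 − 1 = 1; critical value at α = 0.01 is 6.635.
Since 0.676 < 6.635, we fail to reject the null hypothesis — the data are consistent with the 3:1 ratio.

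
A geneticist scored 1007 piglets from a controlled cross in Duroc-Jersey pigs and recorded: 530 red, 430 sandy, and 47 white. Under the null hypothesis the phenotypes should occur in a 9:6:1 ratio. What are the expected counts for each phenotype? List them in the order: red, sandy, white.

566.4375, 377.625, 62.9375

Total ratio parts = 16. Expected numbers out of 1007:
  red: 1007 × 9/16 = 566.4375
  sandy: 1007 × 6/16 = 377.625
  white: 1007 × 1/16 = 62.9375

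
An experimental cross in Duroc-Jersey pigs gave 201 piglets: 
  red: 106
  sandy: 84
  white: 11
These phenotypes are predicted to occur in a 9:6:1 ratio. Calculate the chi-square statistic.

1.622

The 9:6:1 ratio has 16 parts, so with N = 201 the expected counts are:
  red: 201 × 9/16 = 113.0625
  sandy: 201 × 6/16 = 75.375
  white: 201 × 1/16 = 12.5625
χ² = Σ (O − E)² / E
  red: (106 − 113.0625)² / 113.0625 = 0.4412
  sandy: (84 − 75.375)² / 75.375 = 0.9869
  white: (11 − 12.5625)² / 12.5625 = 0.1943
χ² = 0.4412 + 0.9869 + 0.1943 = 1.6224 ≈ 1.622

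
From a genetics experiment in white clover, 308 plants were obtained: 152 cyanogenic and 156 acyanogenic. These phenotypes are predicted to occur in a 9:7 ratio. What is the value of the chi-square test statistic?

Under the 9:7 hypothesis (Σ ratio = 16, N = 308):
  cyanogenic: 308 × 9/16 = 173.25
  acyanogenic: 308 × 7/16 = 134.75
χ² = Σ (O − E)² / E
  cyanogenic: (152 − 173.25)² / 173.25 = 2.6064
  acyanogenic: (156 − 134.75)² / 134.75 = 3.3511
χ² = 2.6064 + 3.3511 = 5.9575 ≈ 5.958

5.958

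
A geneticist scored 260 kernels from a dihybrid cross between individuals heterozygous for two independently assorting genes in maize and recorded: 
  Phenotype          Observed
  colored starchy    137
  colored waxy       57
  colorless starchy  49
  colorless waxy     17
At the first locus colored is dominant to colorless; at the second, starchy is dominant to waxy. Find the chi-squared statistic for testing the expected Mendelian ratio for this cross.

A dihybrid F₂ with independent assortment and complete dominance at both loci gives a 9:3:3:1 phenotypic ratio.
Total ratio parts = 16. Expected numbers out of 260:
  colored starchy: 260 × 9/16 = 146.25
  colored waxy: 260 × 3/16 = 48.75
  colorless starchy: 260 × 3/16 = 48.75
  colorless waxy: 260 × 1/16 = 16.25
χ² = Σ (O − E)² / E
  colored starchy: (137 − 146.25)² / 146.25 = 0.5850
  colored waxy: (57 − 48.75)² / 48.75 = 1.3962
  colorless starchy: (49 − 48.75)² / 48.75 = 0.0013
  colorless waxy: (17 − 16.25)² / 16.25 = 0.0346
χ² = 0.5850 + 1.3962 + 0.0013 + 0.0346 = 2.0171 ≈ 2.017

2.017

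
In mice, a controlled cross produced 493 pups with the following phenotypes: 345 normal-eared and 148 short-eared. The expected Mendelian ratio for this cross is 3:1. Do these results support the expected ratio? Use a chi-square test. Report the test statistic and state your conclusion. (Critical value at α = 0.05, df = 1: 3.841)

6.627; not consistent

Expected counts for N = 493 under a 3:1 ratio (total parts = 4):
  normal-eared: 493 × 3/4 = 369.75
  short-eared: 493 × 1/4 = 123.25
χ² = Σ (O − E)² / E
  normal-eared: (345 − 369.75)² / 369.75 = 1.6567
  short-eared: (148 − 123.25)² / 123.25 = 4.9701
χ² = 1.6567 + 4.9701 = 6.6268 ≈ 6.627
Degrees of freedom = 2 − 1 = 1; critical value at α = 0.05 is 3.841.
Since 6.627 > 3.841, we reject the null hypothesis — the data do not fit the 3:1 ratio.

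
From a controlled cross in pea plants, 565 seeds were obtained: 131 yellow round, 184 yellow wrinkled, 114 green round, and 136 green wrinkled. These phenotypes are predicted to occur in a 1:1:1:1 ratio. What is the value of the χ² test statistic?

Expected counts for N = 565 under a 1:1:1:1 ratio (total parts = 4):
  yellow round: 565 × 1/4 = 141.25
  yellow wrinkled: 565 × 1/4 = 141.25
  green round: 565 × 1/4 = 141.25
  green wrinkled: 565 × 1/4 = 141.25
χ² = Σ (O − E)² / E
  yellow round: (131 − 141.25)² / 141.25 = 0.7438
  yellow wrinkled: (184 − 141.25)² / 141.25 = 12.9385
  green round: (114 − 141.25)² / 141.25 = 5.2571
  green wrinkled: (136 − 141.25)² / 141.25 = 0.1951
χ² = 0.7438 + 12.9385 + 5.2571 + 0.1951 = 19.1345 ≈ 19.135

19.135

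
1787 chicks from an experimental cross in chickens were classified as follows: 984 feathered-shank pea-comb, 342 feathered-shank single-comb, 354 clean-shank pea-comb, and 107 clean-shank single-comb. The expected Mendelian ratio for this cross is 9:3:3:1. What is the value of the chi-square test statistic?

Expected counts for N = 1787 under a 9:3:3:1 ratio (total parts = 16):
  feathered-shank pea-comb: 1787 × 9/16 = 1005.1875
  feathered-shank single-comb: 1787 × 3/16 = 335.0625
  clean-shank pea-comb: 1787 × 3/16 = 335.0625
  clean-shank single-comb: 1787 × 1/16 = 111.6875
χ² = Σ (O − E)² / E
  feathered-shank pea-comb: (984 − 1005.1875)² / 1005.1875 = 0.4466
  feathered-shank single-comb: (342 − 335.0625)² / 335.0625 = 0.1436
  clean-shank pea-comb: (354 − 335.0625)² / 335.0625 = 1.0703
  clean-shank single-comb: (107 − 111.6875)² / 111.6875 = 0.1967
χ² = 0.4466 + 0.1436 + 1.0703 + 0.1967 = 1.8572 ≈ 1.857

1.857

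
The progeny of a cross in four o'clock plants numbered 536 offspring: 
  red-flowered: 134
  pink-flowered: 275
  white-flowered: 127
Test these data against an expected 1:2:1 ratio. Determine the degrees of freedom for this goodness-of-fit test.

A goodness-of-fit test with 3 phenotype classes has df = 3 − 1 = 2.

2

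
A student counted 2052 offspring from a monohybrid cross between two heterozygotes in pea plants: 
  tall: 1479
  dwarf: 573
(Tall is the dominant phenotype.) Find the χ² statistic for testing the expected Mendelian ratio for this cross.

For a monohybrid cross between heterozygotes with complete dominance, the expected phenotypic ratio is 3:1.
Under the 3:1 hypothesis (Σ ratio = 4, N = 2052):
  tall: 2052 × 3/4 = 1539
  dwarf: 2052 × 1/4 = 513
χ² = Σ (O − E)² / E
  tall: (1479 − 1539)² / 1539 = 2.3392
  dwarf: (573 − 513)² / 513 = 7.0175
χ² = 2.3392 + 7.0175 = 9.3567 ≈ 9.357

9.357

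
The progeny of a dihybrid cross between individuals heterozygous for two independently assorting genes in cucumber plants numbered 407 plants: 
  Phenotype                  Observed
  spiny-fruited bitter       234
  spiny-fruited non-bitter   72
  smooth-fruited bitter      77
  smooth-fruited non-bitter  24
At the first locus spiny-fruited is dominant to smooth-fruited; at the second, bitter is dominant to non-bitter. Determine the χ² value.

0.443

A dihybrid F₂ with independent assortment and complete dominance at both loci gives a 9:3:3:1 phenotypic ratio.
The 9:3:3:1 ratio has 16 parts, so with N = 407 the expected counts are:
  spiny-fruited bitter: 407 × 9/16 = 228.9375
  spiny-fruited non-bitter: 407 × 3/16 = 76.3125
  smooth-fruited bitter: 407 × 3/16 = 76.3125
  smooth-fruited non-bitter: 407 × 1/16 = 25.4375
χ² = Σ (O − E)² / E
  spiny-fruited bitter: (234 − 228.9375)² / 228.9375 = 0.1119
  spiny-fruited non-bitter: (72 − 76.3125)² / 76.3125 = 0.2437
  smooth-fruited bitter: (77 − 76.3125)² / 76.3125 = 0.0062
  smooth-fruited non-bitter: (24 − 25.4375)² / 25.4375 = 0.0812
χ² = 0.1119 + 0.2437 + 0.0062 + 0.0812 = 0.443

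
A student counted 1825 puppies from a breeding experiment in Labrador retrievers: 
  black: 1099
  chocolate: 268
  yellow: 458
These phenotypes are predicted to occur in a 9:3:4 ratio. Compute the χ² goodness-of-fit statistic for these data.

21.202

Total ratio parts = 16. Expected numbers out of 1825:
  black: 1825 × 9/16 = 1026.5625
  chocolate: 1825 × 3/16 = 342.1875
  yellow: 1825 × 4/16 = 456.25
χ² = Σ (O − E)² / E
  black: (1099 − 1026.5625)² / 1026.5625 = 5.1114
  chocolate: (268 − 342.1875)² / 342.1875 = 16.0841
  yellow: (458 − 456.25)² / 456.25 = 0.0067
χ² = 5.1114 + 16.0841 + 0.0067 = 21.2022 ≈ 21.202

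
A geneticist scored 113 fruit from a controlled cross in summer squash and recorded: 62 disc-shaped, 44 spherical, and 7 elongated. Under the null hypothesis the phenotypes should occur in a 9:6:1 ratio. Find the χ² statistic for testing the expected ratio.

Expected counts for N = 113 under a 9:6:1 ratio (total parts = 16):
  disc-shaped: 113 × 9/16 = 63.5625
  spherical: 113 × 6/16 = 42.375
  elongated: 113 × 1/16 = 7.0625
χ² = Σ (O − E)² / E
  disc-shaped: (62 − 63.5625)² / 63.5625 = 0.0384
  spherical: (44 − 42.375)² / 42.375 = 0.0623
  elongated: (7 − 7.0625)² / 7.0625 = 0.0006
χ² = 0.0384 + 0.0623 + 0.0006 = 0.1013 ≈ 0.101

0.101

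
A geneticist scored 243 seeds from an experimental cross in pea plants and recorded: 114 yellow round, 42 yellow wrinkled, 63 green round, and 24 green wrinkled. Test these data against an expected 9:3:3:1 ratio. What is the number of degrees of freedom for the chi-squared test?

A goodness-of-fit test with 4 phenotype classes has df = 4 − 1 = 3.

3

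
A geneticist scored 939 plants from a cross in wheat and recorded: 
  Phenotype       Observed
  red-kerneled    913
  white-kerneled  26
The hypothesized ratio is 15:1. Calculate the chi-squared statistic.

19.420

Under the 15:1 hypothesis (Σ ratio = 16, N = 939):
  red-kerneled: 939 × 15/16 = 880.3125
  white-kerneled: 939 × 1/16 = 58.6875
χ² = Σ (O − E)² / E
  red-kerneled: (913 − 880.3125)² / 880.3125 = 1.2137
  white-kerneled: (26 − 58.6875)² / 58.6875 = 18.2061
χ² = 1.2137 + 18.2061 = 19.4198 ≈ 19.420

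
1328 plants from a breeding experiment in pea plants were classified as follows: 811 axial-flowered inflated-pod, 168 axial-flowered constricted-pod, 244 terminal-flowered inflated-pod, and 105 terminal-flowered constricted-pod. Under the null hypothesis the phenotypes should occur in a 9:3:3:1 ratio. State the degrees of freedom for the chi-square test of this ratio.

3

A goodness-of-fit test with 4 phenotype classes has df = 4 − 1 = 3.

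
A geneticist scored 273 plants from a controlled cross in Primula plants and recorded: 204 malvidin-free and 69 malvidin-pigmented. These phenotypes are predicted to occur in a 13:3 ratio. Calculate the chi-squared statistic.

Total ratio parts = 16. Expected numbers out of 273:
  malvidin-free: 273 × 13/16 = 221.8125
  malvidin-pigmented: 273 × 3/16 = 51.1875
χ² = Σ (O − E)² / E
  malvidin-free: (204 − 221.8125)² / 221.8125 = 1.4304
  malvidin-pigmented: (69 − 51.1875)² / 51.1875 = 6.1985
χ² = 1.4304 + 6.1985 = 7.6289 ≈ 7.629

7.629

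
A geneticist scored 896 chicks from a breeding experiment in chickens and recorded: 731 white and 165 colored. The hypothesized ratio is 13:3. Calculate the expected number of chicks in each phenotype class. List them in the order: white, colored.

Expected counts for N = 896 under a 13:3 ratio (total parts = 16):
  white: 896 × 13/16 = 728
  colored: 896 × 3/16 = 168

728, 168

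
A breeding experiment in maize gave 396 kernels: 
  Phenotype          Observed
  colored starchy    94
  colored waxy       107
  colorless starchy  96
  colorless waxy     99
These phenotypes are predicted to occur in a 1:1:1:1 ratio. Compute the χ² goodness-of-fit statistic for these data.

0.990

Expected counts for N = 396 under a 1:1:1:1 ratio (total parts = 4):
  colored starchy: 396 × 1/4 = 99
  colored waxy: 396 × 1/4 = 99
  colorless starchy: 396 × 1/4 = 99
  colorless waxy: 396 × 1/4 = 99
χ² = Σ (O − E)² / E
  colored starchy: (94 − 99)² / 99 = 0.2525
  colored waxy: (107 − 99)² / 99 = 0.6465
  colorless starchy: (96 − 99)² / 99 = 0.0909
  colorless waxy: (99 − 99)² / 99 = 0.0000
χ² = 0.2525 + 0.6465 + 0.0909 + 0.0000 = 0.9899 ≈ 0.990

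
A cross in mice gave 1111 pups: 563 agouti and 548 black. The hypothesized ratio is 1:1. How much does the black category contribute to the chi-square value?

The 1:1 ratio has 2 parts, so with N = 1111 the expected counts are:
  agouti: 1111 × 1/2 = 555.5
  black: 1111 × 1/2 = 555.5
Contribution of black: (548 − 555.5)² / 555.5 = 0.1013

0.101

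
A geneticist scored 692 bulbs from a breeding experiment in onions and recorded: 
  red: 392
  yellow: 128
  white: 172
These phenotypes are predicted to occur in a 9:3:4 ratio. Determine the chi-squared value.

0.049

The 9:3:4 ratio has 16 parts, so with N = 692 the expected counts are:
  red: 692 × 9/16 = 389.25
  yellow: 692 × 3/16 = 129.75
  white: 692 × 4/16 = 173
χ² = Σ (O − E)² / E
  red: (392 − 389.25)² / 389.25 = 0.0194
  yellow: (128 − 129.75)² / 129.75 = 0.0236
  white: (172 − 173)² / 173 = 0.0058
χ² = 0.0194 + 0.0236 + 0.0058 = 0.0488 ≈ 0.049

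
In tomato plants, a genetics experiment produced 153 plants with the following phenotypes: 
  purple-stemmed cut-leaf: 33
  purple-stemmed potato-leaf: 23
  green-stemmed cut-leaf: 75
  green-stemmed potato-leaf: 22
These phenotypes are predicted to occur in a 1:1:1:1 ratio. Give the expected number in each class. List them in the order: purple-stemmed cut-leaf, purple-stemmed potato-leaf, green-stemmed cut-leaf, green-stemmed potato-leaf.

38.25, 38.25, 38.25, 38.25

Expected counts for N = 153 under a 1:1:1:1 ratio (total parts = 4):
  purple-stemmed cut-leaf: 153 × 1/4 = 38.25
  purple-stemmed potato-leaf: 153 × 1/4 = 38.25
  green-stemmed cut-leaf: 153 × 1/4 = 38.25
  green-stemmed potato-leaf: 153 × 1/4 = 38.25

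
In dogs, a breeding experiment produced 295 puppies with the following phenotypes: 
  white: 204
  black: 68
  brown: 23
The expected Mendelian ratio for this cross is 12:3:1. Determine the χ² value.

5.384

Expected counts for N = 295 under a 12:3:1 ratio (total parts = 16):
  white: 295 × 12/16 = 221.25
  black: 295 × 3/16 = 55.3125
  brown: 295 × 1/16 = 18.4375
χ² = Σ (O − E)² / E
  white: (204 − 221.25)² / 221.25 = 1.3449
  black: (68 − 55.3125)² / 55.3125 = 2.9102
  brown: (23 − 18.4375)² / 18.4375 = 1.1290
χ² = 1.3449 + 2.9102 + 1.1290 = 5.3841 ≈ 5.384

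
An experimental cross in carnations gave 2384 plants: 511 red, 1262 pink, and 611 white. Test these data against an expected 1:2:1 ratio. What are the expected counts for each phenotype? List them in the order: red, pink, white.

Expected counts for N = 2384 under a 1:2:1 ratio (total parts = 4):
  red: 2384 × 1/4 = 596
  pink: 2384 × 2/4 = 1192
  white: 2384 × 1/4 = 596

596, 1192, 596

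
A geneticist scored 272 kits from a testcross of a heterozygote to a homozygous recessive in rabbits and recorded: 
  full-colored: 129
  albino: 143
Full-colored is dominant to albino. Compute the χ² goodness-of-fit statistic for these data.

0.721

A testcross of a heterozygote (Aa × aa) gives a 1:1 phenotypic ratio.
Expected counts for N = 272 under a 1:1 ratio (total parts = 2):
  full-colored: 272 × 1/2 = 136
  albino: 272 × 1/2 = 136
χ² = Σ (O − E)² / E
  full-colored: (129 − 136)² / 136 = 0.3603
  albino: (143 − 136)² / 136 = 0.3603
χ² = 0.3603 + 0.3603 = 0.7206 ≈ 0.721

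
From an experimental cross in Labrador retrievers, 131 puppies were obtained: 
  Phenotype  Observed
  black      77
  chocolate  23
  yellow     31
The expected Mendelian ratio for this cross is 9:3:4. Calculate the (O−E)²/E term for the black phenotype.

0.149

Total ratio parts = 16. Expected numbers out of 131:
  black: 131 × 9/16 = 73.6875
  chocolate: 131 × 3/16 = 24.5625
  yellow: 131 × 4/16 = 32.75
Contribution of black: (77 − 73.6875)² / 73.6875 = 0.1489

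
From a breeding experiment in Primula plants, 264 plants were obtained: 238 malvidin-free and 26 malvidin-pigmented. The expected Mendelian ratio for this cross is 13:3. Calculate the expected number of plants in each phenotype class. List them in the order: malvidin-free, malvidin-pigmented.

214.5, 49.5

Expected counts for N = 264 under a 13:3 ratio (total parts = 16):
  malvidin-free: 264 × 13/16 = 214.5
  malvidin-pigmented: 264 × 3/16 = 49.5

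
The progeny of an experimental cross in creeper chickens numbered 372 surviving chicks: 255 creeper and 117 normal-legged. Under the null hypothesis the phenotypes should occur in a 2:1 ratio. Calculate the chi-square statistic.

Expected counts for N = 372 under a 2:1 ratio (total parts = 3):
  creeper: 372 × 2/3 = 248
  normal-legged: 372 × 1/3 = 124
χ² = Σ (O − E)² / E
  creeper: (255 − 248)² / 248 = 0.1976
  normal-legged: (117 − 124)² / 124 = 0.3952
χ² = 0.1976 + 0.3952 = 0.5928 ≈ 0.593

0.593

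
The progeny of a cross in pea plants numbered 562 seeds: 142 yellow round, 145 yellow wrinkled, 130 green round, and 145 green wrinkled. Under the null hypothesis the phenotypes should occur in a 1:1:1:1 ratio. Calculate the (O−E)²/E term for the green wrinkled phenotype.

Total ratio parts = 4. Expected numbers out of 562:
  yellow round: 562 × 1/4 = 140.5
  yellow wrinkled: 562 × 1/4 = 140.5
  green round: 562 × 1/4 = 140.5
  green wrinkled: 562 × 1/4 = 140.5
Contribution of green wrinkled: (145 − 140.5)² / 140.5 = 0.1441

0.144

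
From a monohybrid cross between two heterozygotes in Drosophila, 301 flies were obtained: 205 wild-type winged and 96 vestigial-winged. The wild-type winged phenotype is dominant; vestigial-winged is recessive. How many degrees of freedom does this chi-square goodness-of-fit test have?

1

For a monohybrid cross between heterozygotes with complete dominance, the expected phenotypic ratio is 3:1.
A goodness-of-fit test with 2 phenotype classes has df = 2 − 1 = 1.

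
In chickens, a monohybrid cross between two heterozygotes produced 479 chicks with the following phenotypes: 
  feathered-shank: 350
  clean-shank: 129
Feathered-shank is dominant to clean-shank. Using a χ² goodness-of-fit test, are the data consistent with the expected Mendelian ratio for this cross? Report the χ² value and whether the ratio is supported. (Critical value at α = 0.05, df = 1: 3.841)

For a monohybrid cross between heterozygotes with complete dominance, the expected phenotypic ratio is 3:1.
Under the 3:1 hypothesis (Σ ratio = 4, N = 479):
  feathered-shank: 479 × 3/4 = 359.25
  clean-shank: 479 × 1/4 = 119.75
χ² = Σ (O − E)² / E
  feathered-shank: (350 − 359.25)² / 359.25 = 0.2382
  clean-shank: (129 − 119.75)² / 119.75 = 0.7145
χ² = 0.2382 + 0.7145 = 0.9527 ≈ 0.953
Degrees of freedom = 2 − 1 = 1; critical value at α = 0.05 is 3.841.
Since 0.953 < 3.841, we fail to reject the null hypothesis — the data are consistent with the 3:1 ratio.

0.953; consistent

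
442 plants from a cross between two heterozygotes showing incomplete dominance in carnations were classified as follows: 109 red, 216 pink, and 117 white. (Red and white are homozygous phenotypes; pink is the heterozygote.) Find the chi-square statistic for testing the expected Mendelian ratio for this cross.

0.516

With incomplete dominance, a heterozygote × heterozygote cross gives a 1:2:1 phenotypic ratio.
The 1:2:1 ratio has 4 parts, so with N = 442 the expected counts are:
  red: 442 × 1/4 = 110.5
  pink: 442 × 2/4 = 221
  white: 442 × 1/4 = 110.5
χ² = Σ (O − E)² / E
  red: (109 − 110.5)² / 110.5 = 0.0204
  pink: (216 − 221)² / 221 = 0.1131
  white: (117 − 110.5)² / 110.5 = 0.3824
χ² = 0.0204 + 0.1131 + 0.3824 = 0.5159 ≈ 0.516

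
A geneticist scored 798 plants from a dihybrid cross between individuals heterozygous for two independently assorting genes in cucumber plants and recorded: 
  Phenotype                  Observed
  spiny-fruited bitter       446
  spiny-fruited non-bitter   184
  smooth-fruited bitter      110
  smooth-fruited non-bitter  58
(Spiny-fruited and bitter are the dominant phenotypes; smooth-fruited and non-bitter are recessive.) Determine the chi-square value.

A dihybrid F₂ with independent assortment and complete dominance at both loci gives a 9:3:3:1 phenotypic ratio.
Expected counts for N = 798 under a 9:3:3:1 ratio (total parts = 16):
  spiny-fruited bitter: 798 × 9/16 = 448.875
  spiny-fruited non-bitter: 798 × 3/16 = 149.625
  smooth-fruited bitter: 798 × 3/16 = 149.625
  smooth-fruited non-bitter: 798 × 1/16 = 49.875
χ² = Σ (O − E)² / E
  spiny-fruited bitter: (446 − 448.875)² / 448.875 = 0.0184
  spiny-fruited non-bitter: (184 − 149.625)² / 149.625 = 7.8973
  smooth-fruited bitter: (110 − 149.625)² / 149.625 = 10.4938
  smooth-fruited non-bitter: (58 − 49.875)² / 49.875 = 1.3236
χ² = 0.0184 + 7.8973 + 10.4938 + 1.3236 = 19.7331 ≈ 19.733

19.733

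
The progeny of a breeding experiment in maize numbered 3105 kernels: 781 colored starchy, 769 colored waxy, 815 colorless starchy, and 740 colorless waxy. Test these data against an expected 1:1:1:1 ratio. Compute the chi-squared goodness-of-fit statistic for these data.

3.724

Expected counts for N = 3105 under a 1:1:1:1 ratio (total parts = 4):
  colored starchy: 3105 × 1/4 = 776.25
  colored waxy: 3105 × 1/4 = 776.25
  colorless starchy: 3105 × 1/4 = 776.25
  colorless waxy: 3105 × 1/4 = 776.25
χ² = Σ (O − E)² / E
  colored starchy: (781 − 776.25)² / 776.25 = 0.0291
  colored waxy: (769 − 776.25)² / 776.25 = 0.0677
  colorless starchy: (815 − 776.25)² / 776.25 = 1.9344
  colorless waxy: (740 − 776.25)² / 776.25 = 1.6928
χ² = 0.0291 + 0.0677 + 1.9344 + 1.6928 = 3.724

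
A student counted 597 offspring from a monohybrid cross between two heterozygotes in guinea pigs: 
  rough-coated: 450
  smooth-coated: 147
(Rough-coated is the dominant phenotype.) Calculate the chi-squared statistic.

0.045

For a monohybrid cross between heterozygotes with complete dominance, the expected phenotypic ratio is 3:1.
The 3:1 ratio has 4 parts, so with N = 597 the expected counts are:
  rough-coated: 597 × 3/4 = 447.75
  smooth-coated: 597 × 1/4 = 149.25
χ² = Σ (O − E)² / E
  rough-coated: (450 − 447.75)² / 447.75 = 0.0113
  smooth-coated: (147 − 149.25)² / 149.25 = 0.0339
χ² = 0.0113 + 0.0339 = 0.0452 ≈ 0.045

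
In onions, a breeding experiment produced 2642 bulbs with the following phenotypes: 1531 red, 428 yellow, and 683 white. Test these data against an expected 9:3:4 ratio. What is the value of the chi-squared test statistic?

Total ratio parts = 16. Expected numbers out of 2642:
  red: 2642 × 9/16 = 1486.125
  yellow: 2642 × 3/16 = 495.375
  white: 2642 × 4/16 = 660.5
χ² = Σ (O − E)² / E
  red: (1531 − 1486.125)² / 1486.125 = 1.3550
  yellow: (428 − 495.375)² / 495.375 = 9.1635
  white: (683 − 660.5)² / 660.5 = 0.7665
χ² = 1.3550 + 9.1635 + 0.7665 = 11.285

11.285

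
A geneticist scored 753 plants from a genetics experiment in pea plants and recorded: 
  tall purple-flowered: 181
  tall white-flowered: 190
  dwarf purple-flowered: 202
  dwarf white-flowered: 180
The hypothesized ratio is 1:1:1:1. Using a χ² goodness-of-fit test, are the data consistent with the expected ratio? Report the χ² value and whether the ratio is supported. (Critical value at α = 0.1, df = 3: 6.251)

1.661; consistent

Expected counts for N = 753 under a 1:1:1:1 ratio (total parts = 4):
  tall purple-flowered: 753 × 1/4 = 188.25
  tall white-flowered: 753 × 1/4 = 188.25
  dwarf purple-flowered: 753 × 1/4 = 188.25
  dwarf white-flowered: 753 × 1/4 = 188.25
χ² = Σ (O − E)² / E
  tall purple-flowered: (181 − 188.25)² / 188.25 = 0.2792
  tall white-flowered: (190 − 188.25)² / 188.25 = 0.0163
  dwarf purple-flowered: (202 − 188.25)² / 188.25 = 1.0043
  dwarf white-flowered: (180 − 188.25)² / 188.25 = 0.3616
χ² = 0.2792 + 0.0163 + 1.0043 + 0.3616 = 1.6614 ≈ 1.661
Degrees of freedom = 4 − 1 = 3; critical value at α = 0.1 is 6.251.
Since 1.661 < 6.251, we fail to reject the null hypothesis — the data are consistent with the 1:1:1:1 ratio.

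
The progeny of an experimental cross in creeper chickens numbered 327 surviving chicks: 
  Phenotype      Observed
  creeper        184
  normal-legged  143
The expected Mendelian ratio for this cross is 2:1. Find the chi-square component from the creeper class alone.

5.303

Total ratio parts = 3. Expected numbers out of 327:
  creeper: 327 × 2/3 = 218
  normal-legged: 327 × 1/3 = 109
Contribution of creeper: (184 − 218)² / 218 = 5.3028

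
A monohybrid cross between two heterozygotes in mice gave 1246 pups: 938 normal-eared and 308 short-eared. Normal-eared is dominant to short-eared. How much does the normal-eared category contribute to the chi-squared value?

For a monohybrid cross between heterozygotes with complete dominance, the expected phenotypic ratio is 3:1.
Under the 3:1 hypothesis (Σ ratio = 4, N = 1246):
  normal-eared: 1246 × 3/4 = 934.5
  short-eared: 1246 × 1/4 = 311.5
Contribution of normal-eared: (938 − 934.5)² / 934.5 = 0.0131

0.013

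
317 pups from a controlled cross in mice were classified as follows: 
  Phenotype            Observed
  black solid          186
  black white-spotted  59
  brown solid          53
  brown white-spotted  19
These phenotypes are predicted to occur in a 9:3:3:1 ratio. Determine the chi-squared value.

Under the 9:3:3:1 hypothesis (Σ ratio = 16, N = 317):
  black solid: 317 × 9/16 = 178.3125
  black white-spotted: 317 × 3/16 = 59.4375
  brown solid: 317 × 3/16 = 59.4375
  brown white-spotted: 317 × 1/16 = 19.8125
χ² = Σ (O − E)² / E
  black solid: (186 − 178.3125)² / 178.3125 = 0.3314
  black white-spotted: (59 − 59.4375)² / 59.4375 = 0.0032
  brown solid: (53 − 59.4375)² / 59.4375 = 0.6972
  brown white-spotted: (19 − 19.8125)² / 19.8125 = 0.0333
χ² = 0.3314 + 0.0032 + 0.6972 + 0.0333 = 1.0651 ≈ 1.065

1.065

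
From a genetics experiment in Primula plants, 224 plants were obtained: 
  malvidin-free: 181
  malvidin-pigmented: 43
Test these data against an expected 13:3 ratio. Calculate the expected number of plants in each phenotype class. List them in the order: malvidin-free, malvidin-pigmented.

Total ratio parts = 16. Expected numbers out of 224:
  malvidin-free: 224 × 13/16 = 182
  malvidin-pigmented: 224 × 3/16 = 42

182, 42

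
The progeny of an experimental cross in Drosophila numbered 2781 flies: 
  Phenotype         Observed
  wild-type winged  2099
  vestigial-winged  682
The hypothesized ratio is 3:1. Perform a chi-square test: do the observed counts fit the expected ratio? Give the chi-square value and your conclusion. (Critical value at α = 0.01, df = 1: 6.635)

Expected counts for N = 2781 under a 3:1 ratio (total parts = 4):
  wild-type winged: 2781 × 3/4 = 2085.75
  vestigial-winged: 2781 × 1/4 = 695.25
χ² = Σ (O − E)² / E
  wild-type winged: (2099 − 2085.75)² / 2085.75 = 0.0842
  vestigial-winged: (682 − 695.25)² / 695.25 = 0.2525
χ² = 0.0842 + 0.2525 = 0.3367 ≈ 0.337
Degrees of freedom = 2 − 1 = 1; critical value at α = 0.01 is 6.635.
Since 0.337 < 6.635, we fail to reject the null hypothesis — the data are consistent with the 3:1 ratio.

0.337; consistent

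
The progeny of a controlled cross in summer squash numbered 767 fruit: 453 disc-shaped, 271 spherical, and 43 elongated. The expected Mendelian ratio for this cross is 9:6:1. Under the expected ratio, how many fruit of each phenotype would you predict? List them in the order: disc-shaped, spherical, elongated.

Expected counts for N = 767 under a 9:6:1 ratio (total parts = 16):
  disc-shaped: 767 × 9/16 = 431.4375
  spherical: 767 × 6/16 = 287.625
  elongated: 767 × 1/16 = 47.9375

431.4375, 287.625, 47.9375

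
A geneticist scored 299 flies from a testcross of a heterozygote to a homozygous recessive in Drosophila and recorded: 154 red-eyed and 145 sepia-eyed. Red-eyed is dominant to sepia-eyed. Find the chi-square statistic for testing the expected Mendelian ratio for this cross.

A testcross of a heterozygote (Aa × aa) gives a 1:1 phenotypic ratio.
The 1:1 ratio has 2 parts, so with N = 299 the expected counts are:
  red-eyed: 299 × 1/2 = 149.5
  sepia-eyed: 299 × 1/2 = 149.5
χ² = Σ (O − E)² / E
  red-eyed: (154 − 149.5)² / 149.5 = 0.1355
  sepia-eyed: (145 − 149.5)² / 149.5 = 0.1355
χ² = 0.1355 + 0.1355 = 0.271

0.271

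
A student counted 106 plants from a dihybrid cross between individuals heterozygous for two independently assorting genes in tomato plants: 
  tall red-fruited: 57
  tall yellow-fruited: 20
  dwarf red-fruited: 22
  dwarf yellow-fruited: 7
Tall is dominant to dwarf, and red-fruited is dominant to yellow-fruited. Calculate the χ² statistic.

A dihybrid F₂ with independent assortment and complete dominance at both loci gives a 9:3:3:1 phenotypic ratio.
The 9:3:3:1 ratio has 16 parts, so with N = 106 the expected counts are:
  tall red-fruited: 106 × 9/16 = 59.625
  tall yellow-fruited: 106 × 3/16 = 19.875
  dwarf red-fruited: 106 × 3/16 = 19.875
  dwarf yellow-fruited: 106 × 1/16 = 6.625
χ² = Σ (O − E)² / E
  tall red-fruited: (57 − 59.625)² / 59.625 = 0.1156
  tall yellow-fruited: (20 − 19.875)² / 19.875 = 0.0008
  dwarf red-fruited: (22 − 19.875)² / 19.875 = 0.2272
  dwarf yellow-fruited: (7 − 6.625)² / 6.625 = 0.0212
χ² = 0.1156 + 0.0008 + 0.2272 + 0.0212 = 0.3648 ≈ 0.365

0.365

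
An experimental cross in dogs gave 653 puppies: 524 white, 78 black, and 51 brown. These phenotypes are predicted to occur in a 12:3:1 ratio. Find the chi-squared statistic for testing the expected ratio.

21.066

Under the 12:3:1 hypothesis (Σ ratio = 16, N = 653):
  white: 653 × 12/16 = 489.75
  black: 653 × 3/16 = 122.4375
  brown: 653 × 1/16 = 40.8125
χ² = Σ (O − E)² / E
  white: (524 − 489.75)² / 489.75 = 2.3952
  black: (78 − 122.4375)² / 122.4375 = 16.1282
  brown: (51 − 40.8125)² / 40.8125 = 2.5430
χ² = 2.3952 + 16.1282 + 2.5430 = 21.0664 ≈ 21.066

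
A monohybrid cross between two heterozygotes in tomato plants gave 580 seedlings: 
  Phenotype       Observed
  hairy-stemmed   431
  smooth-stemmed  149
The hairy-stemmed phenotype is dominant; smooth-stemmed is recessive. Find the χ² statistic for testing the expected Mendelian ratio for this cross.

0.147

For a monohybrid cross between heterozygotes with complete dominance, the expected phenotypic ratio is 3:1.
Under the 3:1 hypothesis (Σ ratio = 4, N = 580):
  hairy-stemmed: 580 × 3/4 = 435
  smooth-stemmed: 580 × 1/4 = 145
χ² = Σ (O − E)² / E
  hairy-stemmed: (431 − 435)² / 435 = 0.0368
  smooth-stemmed: (149 − 145)² / 145 = 0.1103
χ² = 0.0368 + 0.1103 = 0.1471 ≈ 0.147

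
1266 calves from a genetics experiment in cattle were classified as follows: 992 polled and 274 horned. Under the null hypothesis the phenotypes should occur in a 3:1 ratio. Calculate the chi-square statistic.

7.609

Total ratio parts = 4. Expected numbers out of 1266:
  polled: 1266 × 3/4 = 949.5
  horned: 1266 × 1/4 = 316.5
χ² = Σ (O − E)² / E
  polled: (992 − 949.5)² / 949.5 = 1.9023
  horned: (274 − 316.5)² / 316.5 = 5.7070
χ² = 1.9023 + 5.7070 = 7.6093 ≈ 7.609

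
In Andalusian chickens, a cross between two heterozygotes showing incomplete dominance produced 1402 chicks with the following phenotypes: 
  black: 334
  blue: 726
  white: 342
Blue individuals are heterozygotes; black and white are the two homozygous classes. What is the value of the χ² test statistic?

With incomplete dominance, a heterozygote × heterozygote cross gives a 1:2:1 phenotypic ratio.
The 1:2:1 ratio has 4 parts, so with N = 1402 the expected counts are:
  black: 1402 × 1/4 = 350.5
  blue: 1402 × 2/4 = 701
  white: 1402 × 1/4 = 350.5
χ² = Σ (O − E)² / E
  black: (334 − 350.5)² / 350.5 = 0.7767
  blue: (726 − 701)² / 701 = 0.8916
  white: (342 − 350.5)² / 350.5 = 0.2061
χ² = 0.7767 + 0.8916 + 0.2061 = 1.8744 ≈ 1.874

1.874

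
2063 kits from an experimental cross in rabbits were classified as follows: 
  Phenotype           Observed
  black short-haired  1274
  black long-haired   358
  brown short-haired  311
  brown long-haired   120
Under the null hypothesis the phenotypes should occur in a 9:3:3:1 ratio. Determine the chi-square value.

28.738

Under the 9:3:3:1 hypothesis (Σ ratio = 16, N = 2063):
  black short-haired: 2063 × 9/16 = 1160.4375
  black long-haired: 2063 × 3/16 = 386.8125
  brown short-haired: 2063 × 3/16 = 386.8125
  brown long-haired: 2063 × 1/16 = 128.9375
χ² = Σ (O − E)² / E
  black short-haired: (1274 − 1160.4375)² / 1160.4375 = 11.1134
  black long-haired: (358 − 386.8125)² / 386.8125 = 2.1462
  brown short-haired: (311 − 386.8125)² / 386.8125 = 14.8587
  brown long-haired: (120 − 128.9375)² / 128.9375 = 0.6195
χ² = 11.1134 + 2.1462 + 14.8587 + 0.6195 = 28.7378 ≈ 28.738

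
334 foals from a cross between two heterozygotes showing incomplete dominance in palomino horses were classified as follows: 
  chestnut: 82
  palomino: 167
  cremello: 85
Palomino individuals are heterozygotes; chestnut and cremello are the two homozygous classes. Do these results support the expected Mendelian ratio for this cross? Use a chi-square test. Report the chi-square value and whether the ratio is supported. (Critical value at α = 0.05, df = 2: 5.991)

0.054; consistent

With incomplete dominance, a heterozygote × heterozygote cross gives a 1:2:1 phenotypic ratio.
The 1:2:1 ratio has 4 parts, so with N = 334 the expected counts are:
  chestnut: 334 × 1/4 = 83.5
  palomino: 334 × 2/4 = 167
  cremello: 334 × 1/4 = 83.5
χ² = Σ (O − E)² / E
  chestnut: (82 − 83.5)² / 83.5 = 0.0269
  palomino: (167 − 167)² / 167 = 0.0000
  cremello: (85 − 83.5)² / 83.5 = 0.0269
χ² = 0.0269 + 0.0000 + 0.0269 = 0.0538 ≈ 0.054
Degrees of freedom = 3 − 1 = 2; critical value at α = 0.05 is 5.991.
Since 0.054 < 5.991, we fail to reject the null hypothesis — the data are consistent with the 1:2:1 ratio.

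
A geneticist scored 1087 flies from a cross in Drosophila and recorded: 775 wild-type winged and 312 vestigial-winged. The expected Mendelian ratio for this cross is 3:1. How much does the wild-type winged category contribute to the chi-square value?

Expected counts for N = 1087 under a 3:1 ratio (total parts = 4):
  wild-type winged: 1087 × 3/4 = 815.25
  vestigial-winged: 1087 × 1/4 = 271.75
Contribution of wild-type winged: (775 − 815.25)² / 815.25 = 1.9872

1.987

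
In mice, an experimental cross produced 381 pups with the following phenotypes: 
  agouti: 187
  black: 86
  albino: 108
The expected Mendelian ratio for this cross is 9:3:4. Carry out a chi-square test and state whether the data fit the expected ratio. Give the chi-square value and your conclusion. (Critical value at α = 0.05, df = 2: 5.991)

8.156; not consistent

Total ratio parts = 16. Expected numbers out of 381:
  agouti: 381 × 9/16 = 214.3125
  black: 381 × 3/16 = 71.4375
  albino: 381 × 4/16 = 95.25
χ² = Σ (O − E)² / E
  agouti: (187 − 214.3125)² / 214.3125 = 3.4808
  black: (86 − 71.4375)² / 71.4375 = 2.9686
  albino: (108 − 95.25)² / 95.25 = 1.7067
χ² = 3.4808 + 2.9686 + 1.7067 = 8.1561 ≈ 8.156
Degrees of freedom = 3 − 1 = 2; critical value at α = 0.05 is 5.991.
Since 8.156 > 5.991, we reject the null hypothesis — the data do not fit the 9:3:4 ratio.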